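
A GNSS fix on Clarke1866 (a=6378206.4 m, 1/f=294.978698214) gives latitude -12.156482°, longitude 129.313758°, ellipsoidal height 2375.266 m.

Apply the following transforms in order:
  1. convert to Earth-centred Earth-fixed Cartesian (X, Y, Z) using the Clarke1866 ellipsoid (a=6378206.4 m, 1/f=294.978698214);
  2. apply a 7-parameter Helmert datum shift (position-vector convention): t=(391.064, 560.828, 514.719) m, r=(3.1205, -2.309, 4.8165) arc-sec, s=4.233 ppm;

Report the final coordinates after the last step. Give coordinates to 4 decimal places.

X=-3952191.2479 m, Y=4827116.1272 m, Z=-1334209.0956 m

start: φ=-12.156482°, λ=129.313758°, h=2375.266 m
→ ECEF (a=6378206.400, f=1/294.978698214): X=-3952467.8160, Y=4826606.9699, Z=-1334746.9393
→ Helmert 7p (PV): X=-3952191.2479, Y=4827116.1272, Z=-1334209.0956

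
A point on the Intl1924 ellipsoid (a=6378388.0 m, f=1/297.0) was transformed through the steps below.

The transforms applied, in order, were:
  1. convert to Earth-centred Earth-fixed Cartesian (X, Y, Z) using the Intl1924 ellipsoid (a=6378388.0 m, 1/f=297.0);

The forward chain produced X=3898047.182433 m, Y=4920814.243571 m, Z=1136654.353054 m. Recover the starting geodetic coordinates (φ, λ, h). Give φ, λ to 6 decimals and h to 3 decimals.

start: X=3898047.1824, Y=4920814.2436, Z=1136654.3531 m
→ geod (Bowring, a=6378388.000): φ=10.33090500°, λ=51.61532200°, h=2043.7500 m

φ=10.330905°, λ=51.615322°, h=2043.750 m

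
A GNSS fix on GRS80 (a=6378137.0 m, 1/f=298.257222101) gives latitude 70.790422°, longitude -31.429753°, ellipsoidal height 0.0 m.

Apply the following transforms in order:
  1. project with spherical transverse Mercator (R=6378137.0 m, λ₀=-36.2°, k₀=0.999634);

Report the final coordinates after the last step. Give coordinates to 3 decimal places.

start: φ=70.790422°, λ=-31.429753°, h=0.000 m
→ tm (R=6378137.0, λ₀=-36.2°): E=174496.9822, N=7884333.8995

E=174496.982 m, N=7884333.900 m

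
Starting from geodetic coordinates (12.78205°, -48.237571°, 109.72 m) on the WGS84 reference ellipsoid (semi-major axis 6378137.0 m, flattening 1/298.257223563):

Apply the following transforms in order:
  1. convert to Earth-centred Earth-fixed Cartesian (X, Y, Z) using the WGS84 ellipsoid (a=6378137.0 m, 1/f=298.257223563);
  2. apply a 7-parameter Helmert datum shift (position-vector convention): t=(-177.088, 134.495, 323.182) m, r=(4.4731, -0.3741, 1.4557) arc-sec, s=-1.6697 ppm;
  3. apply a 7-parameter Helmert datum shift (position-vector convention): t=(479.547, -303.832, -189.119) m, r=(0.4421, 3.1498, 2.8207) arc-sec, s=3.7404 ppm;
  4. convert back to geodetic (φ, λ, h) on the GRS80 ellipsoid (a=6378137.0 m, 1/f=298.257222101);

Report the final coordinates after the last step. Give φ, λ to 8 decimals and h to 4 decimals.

φ=12.78103494°, λ=-48.23541950°, h=471.9867 m

start: φ=12.782050°, λ=-48.237571°, h=109.720 m
→ ECEF (a=6378137.000, f=1/298.257223563): X=4143593.0353, Y=-4640477.0605, Z=1401925.4922
→ Helmert 7p (PV): X=4143439.2359, Y=-4640335.9766, Z=1402153.2144
→ Helmert 7p (PV): X=4144019.1504, Y=-4640603.5083, Z=1401896.1208
→ geod (Bowring, a=6378137.000): φ=12.78103494°, λ=-48.23541950°, h=471.9867 m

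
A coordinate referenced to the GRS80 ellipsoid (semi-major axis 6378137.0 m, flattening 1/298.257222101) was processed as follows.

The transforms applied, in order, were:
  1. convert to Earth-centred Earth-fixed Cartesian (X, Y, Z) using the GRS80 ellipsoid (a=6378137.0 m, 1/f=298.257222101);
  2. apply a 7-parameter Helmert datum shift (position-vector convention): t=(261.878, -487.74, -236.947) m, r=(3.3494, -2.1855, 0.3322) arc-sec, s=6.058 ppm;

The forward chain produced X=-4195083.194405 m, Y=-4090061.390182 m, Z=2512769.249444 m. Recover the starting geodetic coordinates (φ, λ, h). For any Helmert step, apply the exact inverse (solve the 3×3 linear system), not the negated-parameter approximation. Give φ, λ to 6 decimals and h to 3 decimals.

φ=23.356703°, λ=-135.731637°, h=170.300 m

start: X=-4195083.1944, Y=-4090061.3902, Z=2512769.2494 m
→ Helmert⁻¹: X=-4195299.6157, Y=-4089501.3103, Z=2513101.8312
→ geod (Bowring, a=6378137.000): φ=23.35670300°, λ=-135.73163700°, h=170.3000 m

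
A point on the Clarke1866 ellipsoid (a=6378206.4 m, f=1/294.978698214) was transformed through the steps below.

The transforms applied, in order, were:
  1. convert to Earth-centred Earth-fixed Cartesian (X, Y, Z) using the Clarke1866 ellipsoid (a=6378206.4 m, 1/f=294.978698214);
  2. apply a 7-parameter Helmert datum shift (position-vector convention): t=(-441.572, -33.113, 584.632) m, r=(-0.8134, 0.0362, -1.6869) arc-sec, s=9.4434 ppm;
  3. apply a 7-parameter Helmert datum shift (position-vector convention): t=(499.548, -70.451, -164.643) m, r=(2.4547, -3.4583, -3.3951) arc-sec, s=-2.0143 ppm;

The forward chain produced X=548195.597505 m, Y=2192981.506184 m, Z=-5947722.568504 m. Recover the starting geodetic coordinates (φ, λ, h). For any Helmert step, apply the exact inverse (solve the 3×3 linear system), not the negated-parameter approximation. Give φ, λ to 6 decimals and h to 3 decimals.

φ=-69.320560°, λ=75.970590°, h=3865.107 m

start: X=548195.5975, Y=2192981.5062, Z=-5947722.5685 m
→ Helmert⁻¹: X=547561.3368, Y=2192994.6067, Z=-5947605.1845
→ Helmert⁻¹: X=547980.8424, Y=2193034.9481, Z=-5948124.9015
→ geod (Bowring, a=6378206.400): φ=-69.32056000°, λ=75.97059000°, h=3865.1070 m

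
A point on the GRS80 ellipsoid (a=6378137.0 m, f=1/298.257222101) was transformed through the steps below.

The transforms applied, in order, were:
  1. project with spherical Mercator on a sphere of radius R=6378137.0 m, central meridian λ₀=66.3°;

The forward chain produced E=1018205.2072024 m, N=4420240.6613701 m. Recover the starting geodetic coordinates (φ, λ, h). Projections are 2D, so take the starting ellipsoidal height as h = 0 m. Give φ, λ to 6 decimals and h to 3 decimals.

start: E=1018205.2072, N=4420240.6614 m
→ merc⁻¹: φ=36.86452900°, λ=75.44669300°

φ=36.864529°, λ=75.446693°, h=0.000 m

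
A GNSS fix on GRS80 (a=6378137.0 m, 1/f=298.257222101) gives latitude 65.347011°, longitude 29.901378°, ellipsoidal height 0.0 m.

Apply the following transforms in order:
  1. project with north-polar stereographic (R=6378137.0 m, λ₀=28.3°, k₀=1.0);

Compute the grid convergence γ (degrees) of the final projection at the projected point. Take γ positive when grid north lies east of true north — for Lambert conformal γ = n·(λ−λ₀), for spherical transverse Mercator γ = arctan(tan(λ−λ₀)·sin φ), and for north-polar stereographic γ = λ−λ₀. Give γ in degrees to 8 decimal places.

start: φ=65.347011°, λ=29.901378°, h=0.000 m
→ into stereo (λ₀=28.3°): φ=65.34701100°, λ−λ₀=1.60137800°
convergence γ = 1.60137800°

1.60137800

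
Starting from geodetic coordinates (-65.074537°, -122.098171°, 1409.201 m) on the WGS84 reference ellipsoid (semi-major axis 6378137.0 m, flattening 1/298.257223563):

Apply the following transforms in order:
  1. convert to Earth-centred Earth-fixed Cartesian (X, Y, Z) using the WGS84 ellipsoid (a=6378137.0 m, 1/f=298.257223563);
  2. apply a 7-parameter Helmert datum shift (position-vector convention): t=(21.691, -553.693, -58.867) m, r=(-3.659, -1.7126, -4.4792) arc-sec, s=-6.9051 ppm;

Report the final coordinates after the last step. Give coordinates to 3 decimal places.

start: φ=-65.074537°, λ=-122.098171°, h=1409.201 m
→ ECEF (a=6378137.000, f=1/298.257223563): X=-1432587.5938, Y=-2283902.2616, Z=-5762494.9976
→ Helmert 7p (PV): X=-1432557.7619, Y=-2284511.2966, Z=-5762485.4539

X=-1432557.762 m, Y=-2284511.297 m, Z=-5762485.454 m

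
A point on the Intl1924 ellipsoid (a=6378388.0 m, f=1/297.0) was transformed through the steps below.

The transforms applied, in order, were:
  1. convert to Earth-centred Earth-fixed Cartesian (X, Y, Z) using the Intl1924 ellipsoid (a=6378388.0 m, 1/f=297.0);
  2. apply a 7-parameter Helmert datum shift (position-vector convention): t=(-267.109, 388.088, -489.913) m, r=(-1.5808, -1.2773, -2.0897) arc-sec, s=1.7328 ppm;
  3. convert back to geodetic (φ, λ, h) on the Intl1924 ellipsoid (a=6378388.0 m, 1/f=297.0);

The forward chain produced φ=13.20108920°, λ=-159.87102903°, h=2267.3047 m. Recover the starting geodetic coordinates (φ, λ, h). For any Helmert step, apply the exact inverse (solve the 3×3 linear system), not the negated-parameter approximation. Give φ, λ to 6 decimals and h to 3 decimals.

start: φ=13.201089°, λ=-159.871029°, h=2267.305 m
→ ECEF (a=6378388.000, f=1/297.0): X=-5833636.7025, Y=-2138153.2301, Z=1447607.5504
→ Helmert⁻¹: X=-5833328.8514, Y=-2138607.8091, Z=1448114.6871
→ geod (Bowring, a=6378388.000): φ=13.20582400°, λ=-159.86611600°, h=2254.0560 m

φ=13.205824°, λ=-159.866116°, h=2254.056 m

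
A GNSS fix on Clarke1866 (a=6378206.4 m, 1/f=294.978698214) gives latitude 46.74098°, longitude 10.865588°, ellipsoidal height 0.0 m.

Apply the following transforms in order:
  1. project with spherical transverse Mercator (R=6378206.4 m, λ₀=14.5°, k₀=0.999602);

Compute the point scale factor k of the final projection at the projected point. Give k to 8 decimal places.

start: φ=46.740980°, λ=10.865588°, h=0.000 m
→ into tm (λ₀=14.5°): φ=46.74098000°, λ−λ₀=-3.63441200°
scale k = 1.00054652

1.00054652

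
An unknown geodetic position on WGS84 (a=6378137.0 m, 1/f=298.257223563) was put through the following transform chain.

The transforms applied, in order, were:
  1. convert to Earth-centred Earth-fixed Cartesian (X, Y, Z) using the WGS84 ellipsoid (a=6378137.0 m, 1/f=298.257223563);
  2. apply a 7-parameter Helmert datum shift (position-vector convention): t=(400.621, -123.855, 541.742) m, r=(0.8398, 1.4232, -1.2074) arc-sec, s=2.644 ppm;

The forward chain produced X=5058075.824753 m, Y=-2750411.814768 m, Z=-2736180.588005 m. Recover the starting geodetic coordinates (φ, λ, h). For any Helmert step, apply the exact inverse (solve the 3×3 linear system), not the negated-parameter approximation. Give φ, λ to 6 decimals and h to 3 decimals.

φ=-25.573852°, λ=-28.536357°, h=269.456 m

start: X=5058075.8248, Y=-2750411.8148, Z=-2736180.5880 m
→ Helmert⁻¹: X=5057696.8130, Y=-2750262.2243, Z=-2736668.9991
→ geod (Bowring, a=6378137.000): φ=-25.57385200°, λ=-28.53635700°, h=269.4560 m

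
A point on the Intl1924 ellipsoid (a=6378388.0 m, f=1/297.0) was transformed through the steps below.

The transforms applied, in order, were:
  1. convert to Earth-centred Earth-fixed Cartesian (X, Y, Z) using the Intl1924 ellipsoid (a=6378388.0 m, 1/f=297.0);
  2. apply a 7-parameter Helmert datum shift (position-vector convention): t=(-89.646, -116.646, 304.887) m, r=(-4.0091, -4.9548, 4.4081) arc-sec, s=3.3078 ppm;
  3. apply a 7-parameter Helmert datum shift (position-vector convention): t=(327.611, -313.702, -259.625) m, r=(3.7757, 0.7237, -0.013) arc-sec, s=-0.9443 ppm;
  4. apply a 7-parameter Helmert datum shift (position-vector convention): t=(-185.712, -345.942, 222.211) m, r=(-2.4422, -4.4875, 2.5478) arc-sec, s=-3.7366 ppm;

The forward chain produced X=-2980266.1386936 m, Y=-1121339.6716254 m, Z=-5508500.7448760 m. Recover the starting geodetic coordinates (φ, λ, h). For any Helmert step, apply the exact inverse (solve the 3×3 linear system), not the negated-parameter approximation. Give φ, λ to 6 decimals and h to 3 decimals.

start: X=-2980266.1387, Y=-1121339.6716, Z=-5508500.7449 m
→ Helmert⁻¹: X=-2980225.2547, Y=-1120895.8828, Z=-5508691.9736
→ Helmert⁻¹: X=-2980536.2827, Y=-1120684.2592, Z=-5508427.4934
→ Helmert⁻¹: X=-2980593.0487, Y=-1120393.1380, Z=-5508664.3370
→ geod (Bowring, a=6378388.000): φ=-60.13764100°, λ=-159.39895800°, h=480.6800 m

φ=-60.137641°, λ=-159.398958°, h=480.680 m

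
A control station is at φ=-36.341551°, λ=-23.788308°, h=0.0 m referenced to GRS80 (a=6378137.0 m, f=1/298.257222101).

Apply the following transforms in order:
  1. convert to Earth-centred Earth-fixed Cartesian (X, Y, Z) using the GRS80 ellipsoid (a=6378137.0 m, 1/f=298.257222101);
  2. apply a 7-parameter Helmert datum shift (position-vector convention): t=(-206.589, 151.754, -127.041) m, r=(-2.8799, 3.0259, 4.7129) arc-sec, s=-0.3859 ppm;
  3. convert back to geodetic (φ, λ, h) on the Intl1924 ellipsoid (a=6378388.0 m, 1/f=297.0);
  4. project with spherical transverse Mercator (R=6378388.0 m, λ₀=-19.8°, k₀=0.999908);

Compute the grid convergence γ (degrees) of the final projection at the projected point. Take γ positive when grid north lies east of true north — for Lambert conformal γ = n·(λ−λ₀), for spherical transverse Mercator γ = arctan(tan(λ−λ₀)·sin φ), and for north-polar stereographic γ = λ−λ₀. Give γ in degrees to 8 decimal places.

2.36545531

start: φ=-36.341551°, λ=-23.788308°, h=0.000 m
→ ECEF (a=6378137.000, f=1/298.257222101): X=4706638.3002, Y=-2074727.6465, Z=-3758786.2256
→ Helmert 7p (PV): X=4706422.1586, Y=-2074520.0317, Z=-3758951.8947
→ geod (Bowring, a=6378388.000): φ=-36.34504241°, λ=-23.78716290°, h=-347.5617 m
→ into tm (λ₀=-19.8°): φ=-36.34504241°, λ−λ₀=-3.98716290°
convergence γ = 2.36545531°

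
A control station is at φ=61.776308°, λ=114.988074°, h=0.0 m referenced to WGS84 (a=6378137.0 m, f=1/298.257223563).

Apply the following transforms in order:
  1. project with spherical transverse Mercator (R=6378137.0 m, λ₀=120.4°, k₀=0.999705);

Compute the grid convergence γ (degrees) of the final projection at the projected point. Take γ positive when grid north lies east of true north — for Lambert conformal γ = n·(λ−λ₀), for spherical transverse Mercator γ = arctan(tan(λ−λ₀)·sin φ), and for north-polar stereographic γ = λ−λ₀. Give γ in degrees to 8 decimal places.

-4.77166094

start: φ=61.776308°, λ=114.988074°, h=0.000 m
→ into tm (λ₀=120.4°): φ=61.77630800°, λ−λ₀=-5.41192600°
convergence γ = -4.77166094°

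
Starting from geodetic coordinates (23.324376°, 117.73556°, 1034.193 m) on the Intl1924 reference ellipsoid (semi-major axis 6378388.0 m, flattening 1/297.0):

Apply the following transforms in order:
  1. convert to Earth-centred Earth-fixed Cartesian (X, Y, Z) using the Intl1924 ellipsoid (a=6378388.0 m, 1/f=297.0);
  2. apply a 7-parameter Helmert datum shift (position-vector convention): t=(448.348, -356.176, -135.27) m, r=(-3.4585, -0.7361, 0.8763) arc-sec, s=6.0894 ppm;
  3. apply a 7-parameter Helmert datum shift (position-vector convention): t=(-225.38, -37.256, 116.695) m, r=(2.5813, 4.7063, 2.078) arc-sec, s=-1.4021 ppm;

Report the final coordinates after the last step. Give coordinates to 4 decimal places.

X=-2727555.2220 m, Y=5187354.8547 m, Z=2510213.0671 m

start: φ=23.324376°, λ=117.735560°, h=1034.193 m
→ ECEF (a=6378388.000, f=1/297.0): X=-2727739.4144, Y=5187752.3564, Z=2510189.4480
→ Helmert 7p (PV): X=-2727338.6748, Y=5187458.2713, Z=2509972.7439
→ Helmert 7p (PV): X=-2727555.2220, Y=5187354.8547, Z=2510213.0671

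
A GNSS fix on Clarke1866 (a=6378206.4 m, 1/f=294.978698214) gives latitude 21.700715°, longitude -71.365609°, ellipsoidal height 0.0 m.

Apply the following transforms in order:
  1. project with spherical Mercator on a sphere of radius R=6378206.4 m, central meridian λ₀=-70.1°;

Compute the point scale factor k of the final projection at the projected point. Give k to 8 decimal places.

1.07627802

start: φ=21.700715°, λ=-71.365609°, h=0.000 m
→ into merc (λ₀=-70.1°): φ=21.70071500°, λ−λ₀=-1.26560900°
scale k = 1.07627802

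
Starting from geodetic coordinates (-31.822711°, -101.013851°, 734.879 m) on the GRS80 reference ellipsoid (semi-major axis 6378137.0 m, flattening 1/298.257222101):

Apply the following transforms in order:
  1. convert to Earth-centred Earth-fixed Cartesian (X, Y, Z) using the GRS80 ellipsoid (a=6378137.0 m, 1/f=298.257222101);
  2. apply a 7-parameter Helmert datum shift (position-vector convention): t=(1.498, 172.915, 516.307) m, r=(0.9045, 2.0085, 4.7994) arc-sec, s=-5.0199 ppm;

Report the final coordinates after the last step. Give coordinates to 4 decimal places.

start: φ=-31.822711°, λ=-101.013851°, h=734.879 m
→ ECEF (a=6378137.000, f=1/298.257222101): X=-1036440.3516, Y=-5325150.0726, Z=-3344131.2853
→ Helmert 7p (PV): X=-1036342.3083, Y=-5324959.8774, Z=-3343611.4502

X=-1036342.3083 m, Y=-5324959.8774 m, Z=-3343611.4502 m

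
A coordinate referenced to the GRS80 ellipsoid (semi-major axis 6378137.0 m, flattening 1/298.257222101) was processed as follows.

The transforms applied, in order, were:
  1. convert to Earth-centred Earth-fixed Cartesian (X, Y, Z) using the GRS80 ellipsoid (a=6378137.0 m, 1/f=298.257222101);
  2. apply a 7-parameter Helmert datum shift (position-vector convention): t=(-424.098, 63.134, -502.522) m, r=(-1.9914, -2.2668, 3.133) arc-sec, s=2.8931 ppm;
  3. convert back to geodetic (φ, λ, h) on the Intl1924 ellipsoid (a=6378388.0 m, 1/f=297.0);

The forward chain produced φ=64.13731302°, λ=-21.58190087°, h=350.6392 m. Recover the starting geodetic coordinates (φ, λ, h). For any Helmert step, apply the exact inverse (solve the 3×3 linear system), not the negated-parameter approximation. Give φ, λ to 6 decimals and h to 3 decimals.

start: φ=64.137313°, λ=-21.581901°, h=350.639 m
→ ECEF (a=6378388.000, f=1/297.0): X=2594503.8321, Y=-1026288.8026, Z=5716852.2777
→ Helmert⁻¹: X=2594967.6636, Y=-1026443.5809, Z=5717299.8310
→ geod (Bowring, a=6378137.000): φ=64.13447900°, λ=-21.58135300°, h=1143.4200 m

φ=64.134479°, λ=-21.581353°, h=1143.420 m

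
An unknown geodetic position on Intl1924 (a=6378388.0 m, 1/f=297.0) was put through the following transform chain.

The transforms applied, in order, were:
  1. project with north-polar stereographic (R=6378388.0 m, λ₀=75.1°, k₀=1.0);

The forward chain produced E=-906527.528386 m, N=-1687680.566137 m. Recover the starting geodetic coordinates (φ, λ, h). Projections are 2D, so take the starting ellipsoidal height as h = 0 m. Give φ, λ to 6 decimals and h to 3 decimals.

φ=72.918939°, λ=46.857797°, h=0.000 m

start: E=-906527.5284, N=-1687680.5661 m
→ stereo⁻¹: φ=72.91893900°, λ=46.85779700°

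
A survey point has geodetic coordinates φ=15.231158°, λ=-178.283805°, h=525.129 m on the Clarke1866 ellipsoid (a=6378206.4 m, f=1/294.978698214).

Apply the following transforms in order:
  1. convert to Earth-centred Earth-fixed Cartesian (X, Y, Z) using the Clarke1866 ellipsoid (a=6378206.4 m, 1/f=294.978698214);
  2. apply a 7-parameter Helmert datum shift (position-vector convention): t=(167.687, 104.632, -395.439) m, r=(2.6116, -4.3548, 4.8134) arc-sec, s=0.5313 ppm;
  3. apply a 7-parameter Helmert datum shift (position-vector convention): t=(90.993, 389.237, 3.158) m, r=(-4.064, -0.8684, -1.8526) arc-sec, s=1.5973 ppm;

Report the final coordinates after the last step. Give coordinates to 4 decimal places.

X=-6153141.2588 m, Y=-183951.0527 m, Z=1664285.3674 m

start: φ=15.231158°, λ=-178.283805°, h=525.129 m
→ ECEF (a=6378206.400, f=1/294.978698214): X=-6153347.3310, Y=-184367.9130, Z=1664828.6255
→ Helmert 7p (PV): X=-6153213.7599, Y=-184428.0528, Z=1664301.8230
→ Helmert 7p (PV): X=-6153141.2588, Y=-183951.0527, Z=1664285.3674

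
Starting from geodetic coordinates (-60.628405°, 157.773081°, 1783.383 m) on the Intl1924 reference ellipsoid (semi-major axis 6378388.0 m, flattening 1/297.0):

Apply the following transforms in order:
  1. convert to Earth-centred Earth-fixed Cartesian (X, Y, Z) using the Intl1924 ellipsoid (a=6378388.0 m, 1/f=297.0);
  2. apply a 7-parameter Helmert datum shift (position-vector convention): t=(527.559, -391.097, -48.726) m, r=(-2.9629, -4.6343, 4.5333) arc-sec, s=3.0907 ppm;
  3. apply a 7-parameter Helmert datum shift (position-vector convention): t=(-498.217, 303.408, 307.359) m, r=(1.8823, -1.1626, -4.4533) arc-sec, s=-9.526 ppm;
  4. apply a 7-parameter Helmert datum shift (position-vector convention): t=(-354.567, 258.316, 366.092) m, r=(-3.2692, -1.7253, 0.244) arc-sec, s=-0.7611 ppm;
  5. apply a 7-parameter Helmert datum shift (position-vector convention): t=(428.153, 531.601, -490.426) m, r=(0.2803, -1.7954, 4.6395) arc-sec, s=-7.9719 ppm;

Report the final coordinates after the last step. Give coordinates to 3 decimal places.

X=-2903817.938 m, Y=1187273.634 m, Z=-5536762.011 m

start: φ=-60.628405°, λ=157.773081°, h=1783.383 m
→ ECEF (a=6378388.000, f=1/297.0): X=-2904186.4509, Y=1186768.5390, Z=-5536825.6871
→ Helmert 7p (PV): X=-2903569.5506, Y=1186237.7471, Z=-5536973.8239
→ Helmert 7p (PV): X=-2903983.2888, Y=1186643.0711, Z=-5536619.2603
→ Helmert 7p (PV): X=-2904290.7383, Y=1186809.2959, Z=-5536292.0524
→ Helmert 7p (PV): X=-2903817.9378, Y=1187273.6337, Z=-5536762.0106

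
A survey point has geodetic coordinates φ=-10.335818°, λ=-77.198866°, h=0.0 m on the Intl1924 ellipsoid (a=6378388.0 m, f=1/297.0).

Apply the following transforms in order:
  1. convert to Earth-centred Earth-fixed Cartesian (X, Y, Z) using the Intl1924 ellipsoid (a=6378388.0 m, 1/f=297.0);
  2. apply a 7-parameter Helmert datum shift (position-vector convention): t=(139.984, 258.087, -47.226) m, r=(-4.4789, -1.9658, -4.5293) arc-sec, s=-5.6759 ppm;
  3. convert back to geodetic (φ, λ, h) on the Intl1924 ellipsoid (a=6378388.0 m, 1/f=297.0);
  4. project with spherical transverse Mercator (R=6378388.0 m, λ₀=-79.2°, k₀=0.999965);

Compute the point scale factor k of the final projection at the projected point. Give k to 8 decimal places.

start: φ=-10.335818°, λ=-77.198866°, h=0.000 m
→ ECEF (a=6378388.000, f=1/297.0): X=1390463.2077, Y=-6119586.0391, Z=-1136822.4610
→ Helmert 7p (PV): X=1390471.7568, Y=-6119348.4357, Z=-1136717.1009
→ geod (Bowring, a=6378388.000): φ=-10.33525366°, λ=-77.19830922°, h=-244.9774 m
→ into tm (λ₀=-79.2°): φ=-10.33525366°, λ−λ₀=2.00169078°
scale k = 1.00055589

1.00055589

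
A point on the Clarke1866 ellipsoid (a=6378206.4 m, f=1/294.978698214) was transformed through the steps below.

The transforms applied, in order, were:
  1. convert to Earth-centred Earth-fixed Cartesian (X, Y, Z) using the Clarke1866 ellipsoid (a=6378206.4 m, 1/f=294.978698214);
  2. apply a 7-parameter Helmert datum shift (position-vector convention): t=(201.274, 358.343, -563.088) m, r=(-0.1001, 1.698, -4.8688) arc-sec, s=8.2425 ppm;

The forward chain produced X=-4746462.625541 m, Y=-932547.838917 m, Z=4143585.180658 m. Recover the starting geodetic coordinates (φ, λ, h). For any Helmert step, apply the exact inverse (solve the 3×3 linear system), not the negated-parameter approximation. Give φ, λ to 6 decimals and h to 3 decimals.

start: X=-4746462.6255, Y=-932547.8389, Z=4143585.1807 m
→ Helmert⁻¹: X=-4746636.8667, Y=-933012.5461, Z=4144074.5830
→ geod (Bowring, a=6378206.400): φ=40.77775600°, λ=-168.87955100°, h=778.3510 m

φ=40.777756°, λ=-168.879551°, h=778.351 m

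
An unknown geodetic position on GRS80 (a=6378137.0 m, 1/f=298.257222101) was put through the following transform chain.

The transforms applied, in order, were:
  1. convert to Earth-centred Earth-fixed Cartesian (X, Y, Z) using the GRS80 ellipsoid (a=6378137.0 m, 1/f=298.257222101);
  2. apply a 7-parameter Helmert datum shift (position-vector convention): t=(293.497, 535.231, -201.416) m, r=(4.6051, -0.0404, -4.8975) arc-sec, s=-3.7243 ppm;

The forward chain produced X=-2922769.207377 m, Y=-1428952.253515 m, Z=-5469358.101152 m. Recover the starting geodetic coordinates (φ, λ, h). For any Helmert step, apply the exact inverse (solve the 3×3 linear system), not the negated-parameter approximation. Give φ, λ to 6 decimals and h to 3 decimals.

start: X=-2922769.2074, Y=-1428952.2535, Z=-5469358.1012 m
→ Helmert⁻¹: X=-2923040.7159, Y=-1429684.3173, Z=-5469144.5621
→ geod (Bowring, a=6378137.000): φ=-59.41765900°, λ=-153.93634600°, h=1615.6540 m

φ=-59.417659°, λ=-153.936346°, h=1615.654 m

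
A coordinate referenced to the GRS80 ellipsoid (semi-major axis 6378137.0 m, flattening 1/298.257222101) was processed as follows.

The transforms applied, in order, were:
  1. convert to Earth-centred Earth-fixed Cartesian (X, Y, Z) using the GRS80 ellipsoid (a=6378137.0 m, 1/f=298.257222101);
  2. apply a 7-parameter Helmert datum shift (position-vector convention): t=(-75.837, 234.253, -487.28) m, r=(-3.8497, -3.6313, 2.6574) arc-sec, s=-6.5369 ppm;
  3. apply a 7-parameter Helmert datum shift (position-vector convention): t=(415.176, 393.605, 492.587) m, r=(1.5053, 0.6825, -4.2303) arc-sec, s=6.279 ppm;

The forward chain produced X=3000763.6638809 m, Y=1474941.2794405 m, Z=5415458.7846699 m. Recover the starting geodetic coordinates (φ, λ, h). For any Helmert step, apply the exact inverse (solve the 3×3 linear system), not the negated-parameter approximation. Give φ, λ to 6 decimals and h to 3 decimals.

start: X=3000763.6639, Y=1474941.2794, Z=5415458.7847 m
→ Helmert⁻¹: X=3000281.4881, Y=1474639.4664, Z=5414931.3630
→ Helmert⁻¹: X=3000491.2708, Y=1474275.1220, Z=5415428.7352
→ geod (Bowring, a=6378137.000): φ=58.48335800°, λ=26.16694400°, h=1588.8740 m

φ=58.483358°, λ=26.166944°, h=1588.874 m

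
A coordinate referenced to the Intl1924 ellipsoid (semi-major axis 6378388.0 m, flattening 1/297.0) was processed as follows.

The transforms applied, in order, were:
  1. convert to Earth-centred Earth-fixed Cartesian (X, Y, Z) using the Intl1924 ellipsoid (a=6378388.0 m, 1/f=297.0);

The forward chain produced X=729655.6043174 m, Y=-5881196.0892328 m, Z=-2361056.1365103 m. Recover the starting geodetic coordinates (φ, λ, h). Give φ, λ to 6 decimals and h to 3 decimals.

start: X=729655.6043, Y=-5881196.0892, Z=-2361056.1365 m
→ geod (Bowring, a=6378388.000): φ=-21.85566400°, λ=-82.92768900°, h=3865.3300 m

φ=-21.855664°, λ=-82.927689°, h=3865.330 m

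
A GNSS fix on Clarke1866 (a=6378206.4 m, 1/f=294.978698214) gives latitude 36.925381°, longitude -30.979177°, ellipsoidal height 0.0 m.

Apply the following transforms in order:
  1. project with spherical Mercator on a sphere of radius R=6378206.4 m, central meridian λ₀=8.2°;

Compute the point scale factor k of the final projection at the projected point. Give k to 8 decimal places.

start: φ=36.925381°, λ=-30.979177°, h=0.000 m
→ into merc (λ₀=8.2°): φ=36.92538100°, λ−λ₀=-39.17917700°
scale k = 1.25090909

1.25090909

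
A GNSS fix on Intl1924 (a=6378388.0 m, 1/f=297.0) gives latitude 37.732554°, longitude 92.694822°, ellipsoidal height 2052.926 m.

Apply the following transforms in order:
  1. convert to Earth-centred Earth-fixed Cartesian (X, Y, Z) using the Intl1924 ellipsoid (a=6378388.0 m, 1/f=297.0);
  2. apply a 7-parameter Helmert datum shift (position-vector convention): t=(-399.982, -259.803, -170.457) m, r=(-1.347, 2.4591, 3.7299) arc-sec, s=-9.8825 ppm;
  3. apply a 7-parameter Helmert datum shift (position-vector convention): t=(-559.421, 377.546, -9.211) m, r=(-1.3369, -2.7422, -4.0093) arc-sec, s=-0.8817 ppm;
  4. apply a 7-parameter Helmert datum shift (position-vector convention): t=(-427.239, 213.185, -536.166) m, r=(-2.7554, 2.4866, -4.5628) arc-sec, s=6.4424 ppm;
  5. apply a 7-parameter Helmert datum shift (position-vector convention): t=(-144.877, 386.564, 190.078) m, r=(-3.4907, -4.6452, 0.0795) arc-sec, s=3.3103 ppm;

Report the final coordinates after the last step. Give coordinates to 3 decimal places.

X=-239009.930 m, Y=5047798.287 m, Z=3882577.522 m

start: φ=37.732554°, λ=92.694822°, h=2052.926 m
→ ECEF (a=6378388.000, f=1/297.0): X=-237549.2235, Y=5046912.2782, Z=3883328.5514
→ Helmert 7p (PV): X=-237991.8239, Y=5046623.6631, Z=3883089.5913
→ Helmert 7p (PV): X=-238504.5646, Y=5047026.5536, Z=3883041.0830
→ Helmert 7p (PV): X=-238774.8819, Y=5047329.4018, Z=3882465.3870
→ Helmert 7p (PV): X=-239009.9304, Y=5047798.2866, Z=3882577.5215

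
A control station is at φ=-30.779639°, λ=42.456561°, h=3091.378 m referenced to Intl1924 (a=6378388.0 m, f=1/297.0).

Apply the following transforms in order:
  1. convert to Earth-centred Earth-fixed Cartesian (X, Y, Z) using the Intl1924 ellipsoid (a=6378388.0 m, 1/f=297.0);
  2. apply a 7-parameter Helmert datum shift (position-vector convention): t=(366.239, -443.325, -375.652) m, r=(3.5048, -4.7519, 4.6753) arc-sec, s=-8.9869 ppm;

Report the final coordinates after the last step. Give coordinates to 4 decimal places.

start: φ=-30.779639°, λ=42.456561°, h=3091.378 m
→ ECEF (a=6378388.000, f=1/297.0): X=4048564.1934, Y=3704182.7770, Z=-3246557.3045
→ Helmert 7p (PV): X=4048884.8814, Y=3703853.0930, Z=-3246747.5706

X=4048884.8814 m, Y=3703853.0930 m, Z=-3246747.5706 m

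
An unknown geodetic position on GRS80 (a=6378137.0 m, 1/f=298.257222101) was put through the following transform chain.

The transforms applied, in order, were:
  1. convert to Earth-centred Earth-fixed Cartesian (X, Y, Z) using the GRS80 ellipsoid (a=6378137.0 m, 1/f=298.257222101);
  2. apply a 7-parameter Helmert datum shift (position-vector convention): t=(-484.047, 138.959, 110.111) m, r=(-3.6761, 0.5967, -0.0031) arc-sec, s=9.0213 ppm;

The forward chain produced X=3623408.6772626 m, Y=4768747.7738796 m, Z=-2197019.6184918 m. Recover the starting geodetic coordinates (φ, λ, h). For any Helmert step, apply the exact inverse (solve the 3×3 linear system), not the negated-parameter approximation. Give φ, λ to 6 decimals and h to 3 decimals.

φ=-20.268806°, λ=52.767249°, h=3977.345 m

start: X=3623408.6773, Y=4768747.7739, Z=-2197019.6185 m
→ Helmert⁻¹: X=3623866.3164, Y=4768605.0064, Z=-2197014.4381
→ geod (Bowring, a=6378137.000): φ=-20.26880600°, λ=52.76724900°, h=3977.3450 m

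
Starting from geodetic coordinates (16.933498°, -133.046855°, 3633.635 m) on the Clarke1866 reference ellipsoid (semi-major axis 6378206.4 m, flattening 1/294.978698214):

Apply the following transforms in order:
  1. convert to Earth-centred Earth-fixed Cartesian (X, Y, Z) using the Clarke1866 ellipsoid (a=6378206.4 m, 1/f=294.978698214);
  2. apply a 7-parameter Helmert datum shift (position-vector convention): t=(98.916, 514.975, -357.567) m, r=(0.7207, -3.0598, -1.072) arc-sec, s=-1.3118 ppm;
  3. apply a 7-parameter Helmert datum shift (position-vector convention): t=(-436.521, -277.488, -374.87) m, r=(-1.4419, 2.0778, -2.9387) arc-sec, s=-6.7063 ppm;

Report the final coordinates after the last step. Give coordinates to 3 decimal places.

start: φ=16.933498°, λ=-133.046855°, h=3633.635 m
→ ECEF (a=6378206.400, f=1/294.978698214): X=-4168545.5279, Y=-4462895.1012, Z=1846740.2552
→ Helmert 7p (PV): X=-4168491.7333, Y=-4462359.0596, Z=1846302.8346
→ Helmert 7p (PV): X=-4168945.2764, Y=-4462534.3262, Z=1845988.7676

X=-4168945.276 m, Y=-4462534.326 m, Z=1845988.768 m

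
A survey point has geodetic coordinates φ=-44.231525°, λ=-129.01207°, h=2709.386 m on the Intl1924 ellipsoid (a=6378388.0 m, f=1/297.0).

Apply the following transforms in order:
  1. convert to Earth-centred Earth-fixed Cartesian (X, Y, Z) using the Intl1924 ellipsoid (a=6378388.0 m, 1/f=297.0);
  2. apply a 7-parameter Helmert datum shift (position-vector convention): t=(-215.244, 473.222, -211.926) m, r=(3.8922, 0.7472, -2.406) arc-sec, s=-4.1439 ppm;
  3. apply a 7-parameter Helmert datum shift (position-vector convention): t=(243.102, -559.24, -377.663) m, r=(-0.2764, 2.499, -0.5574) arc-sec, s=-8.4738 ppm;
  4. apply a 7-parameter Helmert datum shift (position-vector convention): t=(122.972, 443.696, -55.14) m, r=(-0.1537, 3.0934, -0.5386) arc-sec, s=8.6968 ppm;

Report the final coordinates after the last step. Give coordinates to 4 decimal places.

start: φ=-44.231525°, λ=-129.012070°, h=2709.386 m
→ ECEF (a=6378388.000, f=1/297.0): X=-2882861.8180, Y=-3558504.8273, Z=-4428529.6846
→ Helmert 7p (PV): X=-2883122.6665, Y=-3557899.6662, Z=-4428779.9644
→ Helmert 7p (PV): X=-2882918.4045, Y=-3558426.9008, Z=-4429080.4010
→ Helmert 7p (PV): X=-2882896.2211, Y=-3558009.9241, Z=-4429128.1721

X=-2882896.2211 m, Y=-3558009.9241 m, Z=-4429128.1721 m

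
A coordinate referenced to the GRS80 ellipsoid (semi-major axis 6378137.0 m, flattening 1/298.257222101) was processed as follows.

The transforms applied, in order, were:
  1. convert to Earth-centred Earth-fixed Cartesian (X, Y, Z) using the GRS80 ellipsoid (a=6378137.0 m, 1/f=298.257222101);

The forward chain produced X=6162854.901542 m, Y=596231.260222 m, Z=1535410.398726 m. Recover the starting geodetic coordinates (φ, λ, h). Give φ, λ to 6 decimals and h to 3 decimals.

start: X=6162854.9015, Y=596231.2602, Z=1535410.3987 m
→ geod (Bowring, a=6378137.000): φ=14.01749300°, λ=5.52593700°, h=2273.6380 m

φ=14.017493°, λ=5.525937°, h=2273.638 m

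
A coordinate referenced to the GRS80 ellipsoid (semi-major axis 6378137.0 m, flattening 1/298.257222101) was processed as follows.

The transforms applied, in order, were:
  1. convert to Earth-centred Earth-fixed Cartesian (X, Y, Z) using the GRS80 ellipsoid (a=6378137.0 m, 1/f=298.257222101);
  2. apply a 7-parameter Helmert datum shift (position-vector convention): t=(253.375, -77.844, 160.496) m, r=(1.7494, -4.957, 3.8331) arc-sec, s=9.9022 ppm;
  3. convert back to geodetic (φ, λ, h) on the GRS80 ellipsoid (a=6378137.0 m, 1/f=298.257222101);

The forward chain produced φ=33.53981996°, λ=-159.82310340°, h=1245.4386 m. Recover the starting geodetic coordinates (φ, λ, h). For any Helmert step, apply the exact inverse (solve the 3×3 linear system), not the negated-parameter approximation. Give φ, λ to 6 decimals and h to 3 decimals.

φ=33.539029°, λ=-159.825883°, h=1270.011 m

start: φ=33.539820°, λ=-159.823103°, h=1245.439 m
→ ECEF (a=6378137.000, f=1/298.257222101): X=-4996028.1301, Y=-1835893.5146, Z=3504704.4898
→ Helmert⁻¹: X=-4996181.9201, Y=-1835674.9221, Z=3504644.9297
→ geod (Bowring, a=6378137.000): φ=33.53902900°, λ=-159.82588300°, h=1270.0110 m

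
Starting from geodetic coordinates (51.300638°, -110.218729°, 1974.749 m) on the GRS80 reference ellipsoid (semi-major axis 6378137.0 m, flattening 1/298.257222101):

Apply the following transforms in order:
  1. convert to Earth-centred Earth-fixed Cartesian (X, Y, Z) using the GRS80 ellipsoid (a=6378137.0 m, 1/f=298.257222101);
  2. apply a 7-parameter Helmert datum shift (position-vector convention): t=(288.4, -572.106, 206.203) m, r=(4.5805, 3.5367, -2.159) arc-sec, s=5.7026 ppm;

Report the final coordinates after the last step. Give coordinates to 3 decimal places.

start: φ=51.300638°, λ=-110.218729°, h=1974.749 m
→ ECEF (a=6378137.000, f=1/298.257222101): X=-1381458.2069, Y=-3750909.4194, Z=4956065.9515
→ Helmert 7p (PV): X=-1381131.9671, Y=-3751598.5148, Z=4956240.8076

X=-1381131.967 m, Y=-3751598.515 m, Z=4956240.808 m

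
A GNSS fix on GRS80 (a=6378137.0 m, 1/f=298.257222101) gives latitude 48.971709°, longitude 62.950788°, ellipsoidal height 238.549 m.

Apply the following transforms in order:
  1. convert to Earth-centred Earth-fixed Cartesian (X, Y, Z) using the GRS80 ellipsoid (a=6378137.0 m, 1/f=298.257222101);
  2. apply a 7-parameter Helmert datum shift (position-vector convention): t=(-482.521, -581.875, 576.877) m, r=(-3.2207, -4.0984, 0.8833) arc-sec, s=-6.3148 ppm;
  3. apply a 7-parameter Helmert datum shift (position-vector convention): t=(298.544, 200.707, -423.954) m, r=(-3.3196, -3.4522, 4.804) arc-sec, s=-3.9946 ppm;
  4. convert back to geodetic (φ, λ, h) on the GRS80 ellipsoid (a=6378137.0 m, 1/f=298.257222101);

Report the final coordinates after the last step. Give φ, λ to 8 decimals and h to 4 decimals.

φ=48.97482022°, λ=62.95531403°, h=10.2874 m

start: φ=48.971709°, λ=62.950788°, h=238.549 m
→ ECEF (a=6378137.000, f=1/298.257222101): X=1907684.1733, Y=3736104.4825, Z=4788674.0085
→ Helmert 7p (PV): X=1907078.4579, Y=3735581.9559, Z=4789200.2141
→ Helmert 7p (PV): X=1907202.2256, Y=3735889.2337, Z=4788728.9275
→ geod (Bowring, a=6378137.000): φ=48.97482022°, λ=62.95531403°, h=10.2874 m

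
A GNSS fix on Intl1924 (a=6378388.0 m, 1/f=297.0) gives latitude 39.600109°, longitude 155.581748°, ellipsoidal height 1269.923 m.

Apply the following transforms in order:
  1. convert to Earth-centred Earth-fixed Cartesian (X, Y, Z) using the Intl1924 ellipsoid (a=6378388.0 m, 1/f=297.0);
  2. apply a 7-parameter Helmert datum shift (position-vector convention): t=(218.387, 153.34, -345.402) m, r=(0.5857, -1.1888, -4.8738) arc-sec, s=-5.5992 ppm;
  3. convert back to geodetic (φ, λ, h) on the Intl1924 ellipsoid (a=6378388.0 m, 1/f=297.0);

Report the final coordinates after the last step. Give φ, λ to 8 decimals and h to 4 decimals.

φ=39.59825721°, λ=155.57795189°, h=909.6328 m

start: φ=39.600109°, λ=155.581748°, h=1269.923 m
→ ECEF (a=6378388.000, f=1/297.0): X=-4482036.6900, Y=2034863.8455, Z=4044750.4648
→ Helmert 7p (PV): X=-4481768.4376, Y=2035100.2115, Z=4044362.3615
→ geod (Bowring, a=6378388.000): φ=39.59825721°, λ=155.57795189°, h=909.6328 m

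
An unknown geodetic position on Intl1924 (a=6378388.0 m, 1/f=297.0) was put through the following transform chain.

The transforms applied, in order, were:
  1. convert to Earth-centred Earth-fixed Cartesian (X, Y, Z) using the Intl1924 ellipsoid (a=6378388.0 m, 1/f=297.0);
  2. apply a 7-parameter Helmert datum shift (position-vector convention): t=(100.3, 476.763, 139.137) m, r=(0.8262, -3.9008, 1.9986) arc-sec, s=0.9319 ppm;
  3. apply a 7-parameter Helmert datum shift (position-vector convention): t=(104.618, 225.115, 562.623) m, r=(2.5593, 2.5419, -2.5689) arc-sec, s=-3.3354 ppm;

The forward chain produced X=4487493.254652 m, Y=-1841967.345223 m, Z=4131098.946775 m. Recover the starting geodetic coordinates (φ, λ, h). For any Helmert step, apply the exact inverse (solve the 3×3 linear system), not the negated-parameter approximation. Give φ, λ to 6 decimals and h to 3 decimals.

start: X=4487493.2547, Y=-1841967.3452, Z=4131098.9468 m
→ Helmert⁻¹: X=4487375.6423, Y=-1842091.4651, Z=4130628.2573
→ Helmert⁻¹: X=4487331.4195, Y=-1842593.4464, Z=4130407.7890
→ geod (Bowring, a=6378388.000): φ=40.60425800°, λ=-22.32409300°, h=1815.4550 m

φ=40.604258°, λ=-22.324093°, h=1815.455 m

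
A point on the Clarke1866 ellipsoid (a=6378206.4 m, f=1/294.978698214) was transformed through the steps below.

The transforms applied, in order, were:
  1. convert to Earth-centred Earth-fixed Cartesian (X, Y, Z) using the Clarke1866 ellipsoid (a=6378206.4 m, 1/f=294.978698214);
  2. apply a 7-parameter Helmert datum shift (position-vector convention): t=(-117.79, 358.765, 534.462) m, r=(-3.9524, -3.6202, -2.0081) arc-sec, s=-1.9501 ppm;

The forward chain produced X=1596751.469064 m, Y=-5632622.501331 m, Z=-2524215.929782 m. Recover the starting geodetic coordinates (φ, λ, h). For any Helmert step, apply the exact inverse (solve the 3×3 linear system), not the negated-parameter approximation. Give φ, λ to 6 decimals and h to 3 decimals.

φ=-23.469616°, λ=-74.172459°, h=1325.569 m

start: X=1596751.4691, Y=-5632622.5013, Z=-2524215.9298 m
→ Helmert⁻¹: X=1596882.8978, Y=-5632928.3233, Z=-2524891.2795
→ geod (Bowring, a=6378206.400): φ=-23.46961600°, λ=-74.17245900°, h=1325.5690 m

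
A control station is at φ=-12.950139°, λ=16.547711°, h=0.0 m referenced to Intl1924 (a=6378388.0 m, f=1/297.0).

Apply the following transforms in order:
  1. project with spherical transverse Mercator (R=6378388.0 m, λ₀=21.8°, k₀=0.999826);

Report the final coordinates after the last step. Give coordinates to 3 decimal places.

start: φ=-12.950139°, λ=16.547711°, h=0.000 m
→ tm (R=6378388.0, λ₀=21.8°): E=-570453.3102, N=-1447280.2366

E=-570453.310 m, N=-1447280.237 m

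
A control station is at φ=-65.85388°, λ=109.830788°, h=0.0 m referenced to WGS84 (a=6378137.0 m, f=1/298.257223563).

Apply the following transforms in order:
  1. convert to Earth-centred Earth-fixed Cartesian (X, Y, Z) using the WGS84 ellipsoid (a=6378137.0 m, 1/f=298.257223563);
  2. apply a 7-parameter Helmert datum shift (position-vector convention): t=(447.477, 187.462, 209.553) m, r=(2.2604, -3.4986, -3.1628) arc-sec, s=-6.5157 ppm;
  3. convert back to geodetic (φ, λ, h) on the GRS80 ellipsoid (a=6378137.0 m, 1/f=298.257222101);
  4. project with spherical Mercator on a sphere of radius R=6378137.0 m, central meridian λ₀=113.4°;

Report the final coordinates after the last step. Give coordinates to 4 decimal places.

E=-398879.8672 m, N=-9836633.9830 m

start: φ=-65.853880°, λ=109.830788°, h=0.000 m
→ ECEF (a=6378137.000, f=1/298.257223563): X=-887588.2924, Y=2461220.8753, Z=-5797301.4982
→ Helmert 7p (PV): X=-886998.9614, Y=2461469.4413, Z=-5797042.2550
→ geod (Bowring, a=6378137.000): φ=-65.85265085°, λ=109.81680119°, h=-222.6605 m
→ merc (R=6378137.0, λ₀=113.4°): E=-398879.8672, N=-9836633.9830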